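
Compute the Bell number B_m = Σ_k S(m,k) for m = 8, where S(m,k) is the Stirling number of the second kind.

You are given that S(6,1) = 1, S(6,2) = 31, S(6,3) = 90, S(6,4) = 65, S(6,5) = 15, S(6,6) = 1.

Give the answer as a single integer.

4140

[7] T[7,1]:1*1+0=1 · T[7,2]:2*31+1=63 · T[7,3]:3*90+31=301 · T[7,4]:4*65+90=350 · T[7,5]:5*15+65=140 · T[7,6]:6*1+15=21 · T[7,7]:7*0+1=1
[8] T[8,1]:1*1+0=1 · T[8,2]:2*63+1=127 · T[8,3]:3*301+63=966 · T[8,4]:4*350+301=1701 · T[8,5]:5*140+350=1050 · T[8,6]:6*21+140=266 · T[8,7]:7*1+21=28 · T[8,8]:8*0+1=1
B_8 = ΣS(8,k) = 1+127+966+1701+1050+266+28+1 = 4140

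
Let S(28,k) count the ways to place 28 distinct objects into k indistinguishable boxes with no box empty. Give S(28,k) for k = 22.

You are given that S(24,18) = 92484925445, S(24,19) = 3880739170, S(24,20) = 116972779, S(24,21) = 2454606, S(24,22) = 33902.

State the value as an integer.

[25] T[25,19]:19*3880739170+92484925445=166218969675 · T[25,20]:20*116972779+3880739170=6220194750 · T[25,21]:21*2454606+116972779=168519505 · T[25,22]:22*33902+2454606=3200450
[26] T[26,20]:20*6220194750+166218969675=290622864675 · T[26,21]:21*168519505+6220194750=9759104355 · T[26,22]:22*3200450+168519505=238929405
[27] T[27,21]:21*9759104355+290622864675=495564056130 · T[27,22]:22*238929405+9759104355=15015551265
[28] T[28,22]:22*15015551265+495564056130=825906183960
Read S(28,22) = 825906183960.

825906183960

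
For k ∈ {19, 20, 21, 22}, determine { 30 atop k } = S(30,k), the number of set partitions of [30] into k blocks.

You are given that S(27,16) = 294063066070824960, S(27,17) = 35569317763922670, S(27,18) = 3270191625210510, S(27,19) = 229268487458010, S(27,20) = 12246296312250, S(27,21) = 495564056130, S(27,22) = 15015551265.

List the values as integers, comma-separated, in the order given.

7145845579888333500, 581535955088511150, 37058299246258290, 1848018090851790

[28] T[28,17]:17*35569317763922670+294063066070824960=898741468057510350 · T[28,18]:18*3270191625210510+35569317763922670=94432767017711850 · T[28,19]:19*229268487458010+3270191625210510=7626292886912700 · T[28,20]:20*12246296312250+229268487458010=474194413703010 · T[28,21]:21*495564056130+12246296312250=22653141490980 · T[28,22]:22*15015551265+495564056130=825906183960
[29] T[29,18]:18*94432767017711850+898741468057510350=2598531274376323650 · T[29,19]:19*7626292886912700+94432767017711850=239332331869053150 · T[29,20]:20*474194413703010+7626292886912700=17110181160972900 · T[29,21]:21*22653141490980+474194413703010=949910385013590 · T[29,22]:22*825906183960+22653141490980=40823077538100
[30] T[30,19]:19*239332331869053150+2598531274376323650=7145845579888333500 · T[30,20]:20*17110181160972900+239332331869053150=581535955088511150 · T[30,21]:21*949910385013590+17110181160972900=37058299246258290 · T[30,22]:22*40823077538100+949910385013590=1848018090851790
Read S(30,19) = 7145845579888333500, S(30,20) = 581535955088511150, S(30,21) = 37058299246258290, S(30,22) = 1848018090851790.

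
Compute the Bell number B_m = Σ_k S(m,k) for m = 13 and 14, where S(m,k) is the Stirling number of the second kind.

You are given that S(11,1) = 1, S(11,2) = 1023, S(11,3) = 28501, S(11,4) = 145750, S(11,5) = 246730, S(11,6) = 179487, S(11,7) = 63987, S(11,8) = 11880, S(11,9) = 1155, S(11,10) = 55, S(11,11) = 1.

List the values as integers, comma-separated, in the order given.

i=12: T(12,1)=0+1·1=1 | T(12,2)=1+2·1023=2047 | T(12,3)=1023+3·28501=86526 | T(12,4)=28501+4·145750=611501 | T(12,5)=145750+5·246730=1379400 | T(12,6)=246730+6·179487=1323652 | T(12,7)=179487+7·63987=627396 | T(12,8)=63987+8·11880=159027 | T(12,9)=11880+9·1155=22275 | T(12,10)=1155+10·55=1705 | T(12,11)=55+11·1=66 | T(12,12)=1+12·0=1
i=13: T(13,1)=0+1·1=1 | T(13,2)=1+2·2047=4095 | T(13,3)=2047+3·86526=261625 | T(13,4)=86526+4·611501=2532530 | T(13,5)=611501+5·1379400=7508501 | T(13,6)=1379400+6·1323652=9321312 | T(13,7)=1323652+7·627396=5715424 | T(13,8)=627396+8·159027=1899612 | T(13,9)=159027+9·22275=359502 | T(13,10)=22275+10·1705=39325 | T(13,11)=1705+11·66=2431 | T(13,12)=66+12·1=78 | T(13,13)=1+13·0=1
i=14: T(14,1)=0+1·1=1 | T(14,2)=1+2·4095=8191 | T(14,3)=4095+3·261625=788970 | T(14,4)=261625+4·2532530=10391745 | T(14,5)=2532530+5·7508501=40075035 | T(14,6)=7508501+6·9321312=63436373 | T(14,7)=9321312+7·5715424=49329280 | T(14,8)=5715424+8·1899612=20912320 | T(14,9)=1899612+9·359502=5135130 | T(14,10)=359502+10·39325=752752 | T(14,11)=39325+11·2431=66066 | T(14,12)=2431+12·78=3367 | T(14,13)=78+13·1=91 | T(14,14)=1+14·0=1
B_13 = ΣS(13,k) = 1+4095+261625+2532530+7508501+9321312+5715424+1899612+359502+39325+2431+78+1 = 27644437
B_14 = ΣS(14,k) = 1+8191+788970+10391745+40075035+63436373+49329280+20912320+5135130+752752+66066+3367+91+1 = 190899322

27644437, 190899322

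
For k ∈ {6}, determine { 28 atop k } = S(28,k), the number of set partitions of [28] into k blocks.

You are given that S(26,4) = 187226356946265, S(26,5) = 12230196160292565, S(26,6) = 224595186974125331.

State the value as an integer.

8220146115188676396

@27  (27,5):12230196160292565·5+187226356946265→61338207158409090, (27,6):224595186974125331·6+12230196160292565→1359801318005044551
@28  (28,6):1359801318005044551·6+61338207158409090→8220146115188676396
Read S(28,6) = 8220146115188676396.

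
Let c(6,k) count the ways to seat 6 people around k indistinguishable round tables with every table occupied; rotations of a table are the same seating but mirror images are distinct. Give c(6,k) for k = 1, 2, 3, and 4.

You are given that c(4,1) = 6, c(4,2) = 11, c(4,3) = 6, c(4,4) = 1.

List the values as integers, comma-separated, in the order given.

r5: T_5,1=4×6+0=24; T_5,2=4×11+6=50; T_5,3=4×6+11=35; T_5,4=4×1+6=10
r6: T_6,1=5×24+0=120; T_6,2=5×50+24=274; T_6,3=5×35+50=225; T_6,4=5×10+35=85
Read c(6,1) = 120, c(6,2) = 274, c(6,3) = 225, c(6,4) = 85.

120, 274, 225, 85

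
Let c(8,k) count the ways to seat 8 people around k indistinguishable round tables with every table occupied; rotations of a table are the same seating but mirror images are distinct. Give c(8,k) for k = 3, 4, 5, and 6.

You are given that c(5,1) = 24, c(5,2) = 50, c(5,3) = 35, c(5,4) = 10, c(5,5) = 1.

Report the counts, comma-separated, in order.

13132, 6769, 1960, 322

@6  (6,1):24·5+0→120, (6,2):50·5+24→274, (6,3):35·5+50→225, (6,4):10·5+35→85, (6,5):1·5+10→15, (6,6):0·5+1→1
@7  (7,2):274·6+120→1764, (7,3):225·6+274→1624, (7,4):85·6+225→735, (7,5):15·6+85→175, (7,6):1·6+15→21
@8  (8,3):1624·7+1764→13132, (8,4):735·7+1624→6769, (8,5):175·7+735→1960, (8,6):21·7+175→322
Read c(8,3) = 13132, c(8,4) = 6769, c(8,5) = 1960, c(8,6) = 322.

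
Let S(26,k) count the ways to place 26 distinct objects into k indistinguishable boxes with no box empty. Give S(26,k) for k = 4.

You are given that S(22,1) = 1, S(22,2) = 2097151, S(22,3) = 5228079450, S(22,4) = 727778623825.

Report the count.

187226356946265

[23] T[23,1]:1*1+0=1 · T[23,2]:2*2097151+1=4194303 · T[23,3]:3*5228079450+2097151=15686335501 · T[23,4]:4*727778623825+5228079450=2916342574750
[24] T[24,2]:2*4194303+1=8388607 · T[24,3]:3*15686335501+4194303=47063200806 · T[24,4]:4*2916342574750+15686335501=11681056634501
[25] T[25,3]:3*47063200806+8388607=141197991025 · T[25,4]:4*11681056634501+47063200806=46771289738810
[26] T[26,4]:4*46771289738810+141197991025=187226356946265
Read S(26,4) = 187226356946265.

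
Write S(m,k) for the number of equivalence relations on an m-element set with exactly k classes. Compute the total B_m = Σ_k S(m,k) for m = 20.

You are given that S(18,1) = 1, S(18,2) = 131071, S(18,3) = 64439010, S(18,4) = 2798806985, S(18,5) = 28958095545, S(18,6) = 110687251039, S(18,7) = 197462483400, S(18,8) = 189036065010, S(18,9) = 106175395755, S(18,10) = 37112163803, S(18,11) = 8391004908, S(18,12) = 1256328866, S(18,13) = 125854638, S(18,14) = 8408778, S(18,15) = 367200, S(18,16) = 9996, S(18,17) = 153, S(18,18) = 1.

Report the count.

51724158235372

row 19: T[19][1]=1·1+0=1  T[19][2]=2·131071+1=262143  T[19][3]=3·64439010+131071=193448101  T[19][4]=4·2798806985+64439010=11259666950  T[19][5]=5·28958095545+2798806985=147589284710  T[19][6]=6·110687251039+28958095545=693081601779  T[19][7]=7·197462483400+110687251039=1492924634839  T[19][8]=8·189036065010+197462483400=1709751003480  T[19][9]=9·106175395755+189036065010=1144614626805  T[19][10]=10·37112163803+106175395755=477297033785  T[19][11]=11·8391004908+37112163803=129413217791  T[19][12]=12·1256328866+8391004908=23466951300  T[19][13]=13·125854638+1256328866=2892439160  T[19][14]=14·8408778+125854638=243577530  T[19][15]=15·367200+8408778=13916778  T[19][16]=16·9996+367200=527136  T[19][17]=17·153+9996=12597  T[19][18]=18·1+153=171  T[19][19]=19·0+1=1
row 20: T[20][1]=1·1+0=1  T[20][2]=2·262143+1=524287  T[20][3]=3·193448101+262143=580606446  T[20][4]=4·11259666950+193448101=45232115901  T[20][5]=5·147589284710+11259666950=749206090500  T[20][6]=6·693081601779+147589284710=4306078895384  T[20][7]=7·1492924634839+693081601779=11143554045652  T[20][8]=8·1709751003480+1492924634839=15170932662679  T[20][9]=9·1144614626805+1709751003480=12011282644725  T[20][10]=10·477297033785+1144614626805=5917584964655  T[20][11]=11·129413217791+477297033785=1900842429486  T[20][12]=12·23466951300+129413217791=411016633391  T[20][13]=13·2892439160+23466951300=61068660380  T[20][14]=14·243577530+2892439160=6302524580  T[20][15]=15·13916778+243577530=452329200  T[20][16]=16·527136+13916778=22350954  T[20][17]=17·12597+527136=741285  T[20][18]=18·171+12597=15675  T[20][19]=19·1+171=190  T[20][20]=20·0+1=1
B_20 = ΣS(20,k) = 1+524287+580606446+45232115901+749206090500+4306078895384+11143554045652+15170932662679+12011282644725+5917584964655+1900842429486+411016633391+61068660380+6302524580+452329200+22350954+741285+15675+190+1 = 51724158235372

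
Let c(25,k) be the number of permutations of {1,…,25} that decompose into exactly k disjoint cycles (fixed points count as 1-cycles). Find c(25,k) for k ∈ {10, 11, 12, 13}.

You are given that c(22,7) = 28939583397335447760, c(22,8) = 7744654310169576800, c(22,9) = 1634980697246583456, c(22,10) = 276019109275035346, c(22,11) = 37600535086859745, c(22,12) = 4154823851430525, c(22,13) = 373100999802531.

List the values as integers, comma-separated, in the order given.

i=23: T(23,8)=28939583397335447760+22·7744654310169576800=199321978221066137360 | T(23,9)=7744654310169576800+22·1634980697246583456=43714229649594412832 | T(23,10)=1634980697246583456+22·276019109275035346=7707401101297361068 | T(23,11)=276019109275035346+22·37600535086859745=1103230881185949736 | T(23,12)=37600535086859745+22·4154823851430525=129006659818331295 | T(23,13)=4154823851430525+22·373100999802531=12363045847086207
i=24: T(24,9)=199321978221066137360+23·43714229649594412832=1204749260161737632496 | T(24,10)=43714229649594412832+23·7707401101297361068=220984454979433717396 | T(24,11)=7707401101297361068+23·1103230881185949736=33081711368574204996 | T(24,12)=1103230881185949736+23·129006659818331295=4070384057007569521 | T(24,13)=129006659818331295+23·12363045847086207=413356714301314056
i=25: T(25,10)=1204749260161737632496+24·220984454979433717396=6508376179668146850000 | T(25,11)=220984454979433717396+24·33081711368574204996=1014945527825214637300 | T(25,12)=33081711368574204996+24·4070384057007569521=130770928736755873500 | T(25,13)=4070384057007569521+24·413356714301314056=13990945200239106865
Read c(25,10) = 6508376179668146850000, c(25,11) = 1014945527825214637300, c(25,12) = 130770928736755873500, c(25,13) = 13990945200239106865.

6508376179668146850000, 1014945527825214637300, 130770928736755873500, 13990945200239106865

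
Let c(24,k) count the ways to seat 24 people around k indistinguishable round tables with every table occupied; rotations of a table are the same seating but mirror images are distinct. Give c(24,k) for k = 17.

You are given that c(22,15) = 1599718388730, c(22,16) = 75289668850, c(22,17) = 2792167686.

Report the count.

6400590336096

i=23: T(23,16)=1599718388730+22·75289668850=3256091103430 | T(23,17)=75289668850+22·2792167686=136717357942
i=24: T(24,17)=3256091103430+23·136717357942=6400590336096
Read c(24,17) = 6400590336096.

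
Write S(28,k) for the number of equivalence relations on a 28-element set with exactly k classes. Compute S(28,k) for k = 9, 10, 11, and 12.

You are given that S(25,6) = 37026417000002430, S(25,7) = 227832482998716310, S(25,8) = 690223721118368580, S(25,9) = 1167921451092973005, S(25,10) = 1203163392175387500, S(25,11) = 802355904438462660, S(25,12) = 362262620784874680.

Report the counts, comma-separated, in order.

1006698291338432496375, 1538533978374777852325, 1501910658871554621690, 985397416171213883565

r26: T_26,7=7×227832482998716310+37026417000002430=1631853797991016600; T_26,8=8×690223721118368580+227832482998716310=5749622251945664950; T_26,9=9×1167921451092973005+690223721118368580=11201516780955125625; T_26,10=10×1203163392175387500+1167921451092973005=13199555372846848005; T_26,11=11×802355904438462660+1203163392175387500=10029078340998476760; T_26,12=12×362262620784874680+802355904438462660=5149507353856958820
r27: T_27,8=8×5749622251945664950+1631853797991016600=47628831813556336200; T_27,9=9×11201516780955125625+5749622251945664950=106563273280541795575; T_27,10=10×13199555372846848005+11201516780955125625=143197070509423605675; T_27,11=11×10029078340998476760+13199555372846848005=123519417123830092365; T_27,12=12×5149507353856958820+10029078340998476760=71823166587281982600
r28: T_28,9=9×106563273280541795575+47628831813556336200=1006698291338432496375; T_28,10=10×143197070509423605675+106563273280541795575=1538533978374777852325; T_28,11=11×123519417123830092365+143197070509423605675=1501910658871554621690; T_28,12=12×71823166587281982600+123519417123830092365=985397416171213883565
Read S(28,9) = 1006698291338432496375, S(28,10) = 1538533978374777852325, S(28,11) = 1501910658871554621690, S(28,12) = 985397416171213883565.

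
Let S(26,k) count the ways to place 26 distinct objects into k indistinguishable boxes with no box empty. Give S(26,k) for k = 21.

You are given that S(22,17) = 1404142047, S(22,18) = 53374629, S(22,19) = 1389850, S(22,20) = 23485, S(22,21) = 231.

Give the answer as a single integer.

i=23: T(23,18)=1404142047+18·53374629=2364885369 | T(23,19)=53374629+19·1389850=79781779 | T(23,20)=1389850+20·23485=1859550 | T(23,21)=23485+21·231=28336
i=24: T(24,19)=2364885369+19·79781779=3880739170 | T(24,20)=79781779+20·1859550=116972779 | T(24,21)=1859550+21·28336=2454606
i=25: T(25,20)=3880739170+20·116972779=6220194750 | T(25,21)=116972779+21·2454606=168519505
i=26: T(26,21)=6220194750+21·168519505=9759104355
Read S(26,21) = 9759104355.

9759104355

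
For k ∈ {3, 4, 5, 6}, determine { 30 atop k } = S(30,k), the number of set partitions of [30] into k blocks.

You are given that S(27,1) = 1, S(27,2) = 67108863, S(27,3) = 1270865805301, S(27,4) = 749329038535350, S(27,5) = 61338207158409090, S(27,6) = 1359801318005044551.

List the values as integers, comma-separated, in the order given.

34314651811530, 48004081105038305, 7713000216608565075, 299310102746948685757

[28] T[28,1]:1*1+0=1 · T[28,2]:2*67108863+1=134217727 · T[28,3]:3*1270865805301+67108863=3812664524766 · T[28,4]:4*749329038535350+1270865805301=2998587019946701 · T[28,5]:5*61338207158409090+749329038535350=307440364830580800 · T[28,6]:6*1359801318005044551+61338207158409090=8220146115188676396
[29] T[29,2]:2*134217727+1=268435455 · T[29,3]:3*3812664524766+134217727=11438127792025 · T[29,4]:4*2998587019946701+3812664524766=11998160744311570 · T[29,5]:5*307440364830580800+2998587019946701=1540200411172850701 · T[29,6]:6*8220146115188676396+307440364830580800=49628317055962639176
[30] T[30,3]:3*11438127792025+268435455=34314651811530 · T[30,4]:4*11998160744311570+11438127792025=48004081105038305 · T[30,5]:5*1540200411172850701+11998160744311570=7713000216608565075 · T[30,6]:6*49628317055962639176+1540200411172850701=299310102746948685757
Read S(30,3) = 34314651811530, S(30,4) = 48004081105038305, S(30,5) = 7713000216608565075, S(30,6) = 299310102746948685757.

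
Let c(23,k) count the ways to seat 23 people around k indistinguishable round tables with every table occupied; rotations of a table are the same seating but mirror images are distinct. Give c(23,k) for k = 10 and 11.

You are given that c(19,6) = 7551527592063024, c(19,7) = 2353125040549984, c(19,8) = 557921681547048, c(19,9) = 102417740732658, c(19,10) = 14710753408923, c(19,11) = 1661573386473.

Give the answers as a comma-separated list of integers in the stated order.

row 20: T[20][7]=19·2353125040549984+7551527592063024=52260903362512720  T[20][8]=19·557921681547048+2353125040549984=12953636989943896  T[20][9]=19·102417740732658+557921681547048=2503858755467550  T[20][10]=19·14710753408923+102417740732658=381922055502195  T[20][11]=19·1661573386473+14710753408923=46280647751910
row 21: T[21][8]=20·12953636989943896+52260903362512720=311333643161390640  T[21][9]=20·2503858755467550+12953636989943896=63030812099294896  T[21][10]=20·381922055502195+2503858755467550=10142299865511450  T[21][11]=20·46280647751910+381922055502195=1307535010540395
row 22: T[22][9]=21·63030812099294896+311333643161390640=1634980697246583456  T[22][10]=21·10142299865511450+63030812099294896=276019109275035346  T[22][11]=21·1307535010540395+10142299865511450=37600535086859745
row 23: T[23][10]=22·276019109275035346+1634980697246583456=7707401101297361068  T[23][11]=22·37600535086859745+276019109275035346=1103230881185949736
Read c(23,10) = 7707401101297361068, c(23,11) = 1103230881185949736.

7707401101297361068, 1103230881185949736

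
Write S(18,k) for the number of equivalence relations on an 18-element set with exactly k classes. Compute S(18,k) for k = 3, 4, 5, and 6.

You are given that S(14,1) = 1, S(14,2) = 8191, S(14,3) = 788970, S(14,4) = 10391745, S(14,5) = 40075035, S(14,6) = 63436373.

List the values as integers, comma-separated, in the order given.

64439010, 2798806985, 28958095545, 110687251039

r15: T_15,1=1×1+0=1; T_15,2=2×8191+1=16383; T_15,3=3×788970+8191=2375101; T_15,4=4×10391745+788970=42355950; T_15,5=5×40075035+10391745=210766920; T_15,6=6×63436373+40075035=420693273
r16: T_16,1=1×1+0=1; T_16,2=2×16383+1=32767; T_16,3=3×2375101+16383=7141686; T_16,4=4×42355950+2375101=171798901; T_16,5=5×210766920+42355950=1096190550; T_16,6=6×420693273+210766920=2734926558
r17: T_17,2=2×32767+1=65535; T_17,3=3×7141686+32767=21457825; T_17,4=4×171798901+7141686=694337290; T_17,5=5×1096190550+171798901=5652751651; T_17,6=6×2734926558+1096190550=17505749898
r18: T_18,3=3×21457825+65535=64439010; T_18,4=4×694337290+21457825=2798806985; T_18,5=5×5652751651+694337290=28958095545; T_18,6=6×17505749898+5652751651=110687251039
Read S(18,3) = 64439010, S(18,4) = 2798806985, S(18,5) = 28958095545, S(18,6) = 110687251039.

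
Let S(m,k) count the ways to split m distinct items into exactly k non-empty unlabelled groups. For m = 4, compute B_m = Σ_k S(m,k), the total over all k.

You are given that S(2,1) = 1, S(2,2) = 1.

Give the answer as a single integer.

15

@3  (3,1):1·1+0→1, (3,2):1·2+1→3, (3,3):0·3+1→1
@4  (4,1):1·1+0→1, (4,2):3·2+1→7, (4,3):1·3+3→6, (4,4):0·4+1→1
B_4 = ΣS(4,k) = 1+7+6+1 = 15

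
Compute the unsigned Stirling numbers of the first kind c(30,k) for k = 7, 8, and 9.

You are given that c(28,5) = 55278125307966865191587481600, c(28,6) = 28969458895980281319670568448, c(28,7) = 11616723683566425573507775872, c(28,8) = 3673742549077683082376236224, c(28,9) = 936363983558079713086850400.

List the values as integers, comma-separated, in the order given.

11139316913434780466101123891200, 3674201658710345201899117607040, 981347603630155088295475765440

row 29: T[29][6]=28·28969458895980281319670568448+55278125307966865191587481600=866422974395414742142363398144  T[29][7]=28·11616723683566425573507775872+28969458895980281319670568448=354237722035840197377888292864  T[29][8]=28·3673742549077683082376236224+11616723683566425573507775872=114481515057741551880042390144  T[29][9]=28·936363983558079713086850400+3673742549077683082376236224=29891934088703915048808047424
row 30: T[30][7]=29·354237722035840197377888292864+866422974395414742142363398144=11139316913434780466101123891200  T[30][8]=29·114481515057741551880042390144+354237722035840197377888292864=3674201658710345201899117607040  T[30][9]=29·29891934088703915048808047424+114481515057741551880042390144=981347603630155088295475765440
Read c(30,7) = 11139316913434780466101123891200, c(30,8) = 3674201658710345201899117607040, c(30,9) = 981347603630155088295475765440.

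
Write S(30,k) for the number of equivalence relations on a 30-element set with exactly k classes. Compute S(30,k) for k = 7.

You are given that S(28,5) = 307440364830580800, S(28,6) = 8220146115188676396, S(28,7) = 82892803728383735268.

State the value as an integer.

i=29: T(29,6)=307440364830580800+6·8220146115188676396=49628317055962639176 | T(29,7)=8220146115188676396+7·82892803728383735268=588469772213874823272
i=30: T(30,7)=49628317055962639176+7·588469772213874823272=4168916722553086402080
Read S(30,7) = 4168916722553086402080.

4168916722553086402080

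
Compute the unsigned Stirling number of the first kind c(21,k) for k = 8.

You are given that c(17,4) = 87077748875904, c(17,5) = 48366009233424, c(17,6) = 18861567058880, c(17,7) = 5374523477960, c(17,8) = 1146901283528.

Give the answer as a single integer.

311333643161390640

i=18: T(18,5)=87077748875904+17·48366009233424=909299905844112 | T(18,6)=48366009233424+17·18861567058880=369012649234384 | T(18,7)=18861567058880+17·5374523477960=110228466184200 | T(18,8)=5374523477960+17·1146901283528=24871845297936
i=19: T(19,6)=909299905844112+18·369012649234384=7551527592063024 | T(19,7)=369012649234384+18·110228466184200=2353125040549984 | T(19,8)=110228466184200+18·24871845297936=557921681547048
i=20: T(20,7)=7551527592063024+19·2353125040549984=52260903362512720 | T(20,8)=2353125040549984+19·557921681547048=12953636989943896
i=21: T(21,8)=52260903362512720+20·12953636989943896=311333643161390640
Read c(21,8) = 311333643161390640.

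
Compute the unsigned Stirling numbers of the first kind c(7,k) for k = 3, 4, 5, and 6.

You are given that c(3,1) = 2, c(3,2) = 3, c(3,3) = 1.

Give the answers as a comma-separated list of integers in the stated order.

i=4: T(4,1)=0+3·2=6 | T(4,2)=2+3·3=11 | T(4,3)=3+3·1=6 | T(4,4)=1+3·0=1
i=5: T(5,1)=0+4·6=24 | T(5,2)=6+4·11=50 | T(5,3)=11+4·6=35 | T(5,4)=6+4·1=10 | T(5,5)=1+4·0=1
i=6: T(6,2)=24+5·50=274 | T(6,3)=50+5·35=225 | T(6,4)=35+5·10=85 | T(6,5)=10+5·1=15 | T(6,6)=1+5·0=1
i=7: T(7,3)=274+6·225=1624 | T(7,4)=225+6·85=735 | T(7,5)=85+6·15=175 | T(7,6)=15+6·1=21
Read c(7,3) = 1624, c(7,4) = 735, c(7,5) = 175, c(7,6) = 21.

1624, 735, 175, 21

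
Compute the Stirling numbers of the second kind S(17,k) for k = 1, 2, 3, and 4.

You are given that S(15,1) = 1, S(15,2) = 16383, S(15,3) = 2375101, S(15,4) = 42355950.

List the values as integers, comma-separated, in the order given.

i=16: T(16,1)=0+1·1=1 | T(16,2)=1+2·16383=32767 | T(16,3)=16383+3·2375101=7141686 | T(16,4)=2375101+4·42355950=171798901
i=17: T(17,1)=0+1·1=1 | T(17,2)=1+2·32767=65535 | T(17,3)=32767+3·7141686=21457825 | T(17,4)=7141686+4·171798901=694337290
Read S(17,1) = 1, S(17,2) = 65535, S(17,3) = 21457825, S(17,4) = 694337290.

1, 65535, 21457825, 694337290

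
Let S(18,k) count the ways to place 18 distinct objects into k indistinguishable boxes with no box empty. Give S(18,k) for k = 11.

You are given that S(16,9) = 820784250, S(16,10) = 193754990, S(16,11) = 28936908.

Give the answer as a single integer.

@17  (17,10):193754990·10+820784250→2758334150, (17,11):28936908·11+193754990→512060978
@18  (18,11):512060978·11+2758334150→8391004908
Read S(18,11) = 8391004908.

8391004908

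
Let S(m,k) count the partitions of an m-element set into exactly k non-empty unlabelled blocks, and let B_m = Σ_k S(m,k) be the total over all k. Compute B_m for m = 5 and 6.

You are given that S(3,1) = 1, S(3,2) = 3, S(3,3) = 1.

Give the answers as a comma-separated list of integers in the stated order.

52, 203

i=4: T(4,1)=0+1·1=1 | T(4,2)=1+2·3=7 | T(4,3)=3+3·1=6 | T(4,4)=1+4·0=1
i=5: T(5,1)=0+1·1=1 | T(5,2)=1+2·7=15 | T(5,3)=7+3·6=25 | T(5,4)=6+4·1=10 | T(5,5)=1+5·0=1
i=6: T(6,1)=0+1·1=1 | T(6,2)=1+2·15=31 | T(6,3)=15+3·25=90 | T(6,4)=25+4·10=65 | T(6,5)=10+5·1=15 | T(6,6)=1+6·0=1
B_5 = ΣS(5,k) = 1+15+25+10+1 = 52
B_6 = ΣS(6,k) = 1+31+90+65+15+1 = 203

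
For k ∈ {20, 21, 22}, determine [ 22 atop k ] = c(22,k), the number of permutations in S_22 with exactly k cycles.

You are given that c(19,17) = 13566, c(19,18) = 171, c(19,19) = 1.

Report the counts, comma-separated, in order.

25025, 231, 1

[20] T[20,18]:19*171+13566=16815 · T[20,19]:19*1+171=190 · T[20,20]:19*0+1=1
[21] T[21,19]:20*190+16815=20615 · T[21,20]:20*1+190=210 · T[21,21]:20*0+1=1
[22] T[22,20]:21*210+20615=25025 · T[22,21]:21*1+210=231 · T[22,22]:21*0+1=1
Read c(22,20) = 25025, c(22,21) = 231, c(22,22) = 1.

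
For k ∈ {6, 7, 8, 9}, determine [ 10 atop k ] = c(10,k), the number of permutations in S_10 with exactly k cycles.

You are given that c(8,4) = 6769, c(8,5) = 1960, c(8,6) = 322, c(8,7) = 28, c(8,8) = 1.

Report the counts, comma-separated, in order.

63273, 9450, 870, 45

i=9: T(9,5)=6769+8·1960=22449 | T(9,6)=1960+8·322=4536 | T(9,7)=322+8·28=546 | T(9,8)=28+8·1=36 | T(9,9)=1+8·0=1
i=10: T(10,6)=22449+9·4536=63273 | T(10,7)=4536+9·546=9450 | T(10,8)=546+9·36=870 | T(10,9)=36+9·1=45
Read c(10,6) = 63273, c(10,7) = 9450, c(10,8) = 870, c(10,9) = 45.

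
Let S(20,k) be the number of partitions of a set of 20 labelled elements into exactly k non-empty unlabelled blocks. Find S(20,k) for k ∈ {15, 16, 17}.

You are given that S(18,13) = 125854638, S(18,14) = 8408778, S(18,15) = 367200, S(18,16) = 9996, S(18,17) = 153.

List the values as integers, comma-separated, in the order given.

452329200, 22350954, 741285

r19: T_19,14=14×8408778+125854638=243577530; T_19,15=15×367200+8408778=13916778; T_19,16=16×9996+367200=527136; T_19,17=17×153+9996=12597
r20: T_20,15=15×13916778+243577530=452329200; T_20,16=16×527136+13916778=22350954; T_20,17=17×12597+527136=741285
Read S(20,15) = 452329200, S(20,16) = 22350954, S(20,17) = 741285.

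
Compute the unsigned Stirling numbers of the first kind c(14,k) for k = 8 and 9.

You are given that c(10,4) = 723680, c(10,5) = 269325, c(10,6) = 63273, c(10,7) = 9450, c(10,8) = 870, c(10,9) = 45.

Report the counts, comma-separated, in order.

135036473, 16669653

i=11: T(11,5)=723680+10·269325=3416930 | T(11,6)=269325+10·63273=902055 | T(11,7)=63273+10·9450=157773 | T(11,8)=9450+10·870=18150 | T(11,9)=870+10·45=1320
i=12: T(12,6)=3416930+11·902055=13339535 | T(12,7)=902055+11·157773=2637558 | T(12,8)=157773+11·18150=357423 | T(12,9)=18150+11·1320=32670
i=13: T(13,7)=13339535+12·2637558=44990231 | T(13,8)=2637558+12·357423=6926634 | T(13,9)=357423+12·32670=749463
i=14: T(14,8)=44990231+13·6926634=135036473 | T(14,9)=6926634+13·749463=16669653
Read c(14,8) = 135036473, c(14,9) = 16669653.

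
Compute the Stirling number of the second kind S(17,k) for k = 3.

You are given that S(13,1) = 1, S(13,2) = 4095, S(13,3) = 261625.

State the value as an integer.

r14: T_14,1=1×1+0=1; T_14,2=2×4095+1=8191; T_14,3=3×261625+4095=788970
r15: T_15,1=1×1+0=1; T_15,2=2×8191+1=16383; T_15,3=3×788970+8191=2375101
r16: T_16,2=2×16383+1=32767; T_16,3=3×2375101+16383=7141686
r17: T_17,3=3×7141686+32767=21457825
Read S(17,3) = 21457825.

21457825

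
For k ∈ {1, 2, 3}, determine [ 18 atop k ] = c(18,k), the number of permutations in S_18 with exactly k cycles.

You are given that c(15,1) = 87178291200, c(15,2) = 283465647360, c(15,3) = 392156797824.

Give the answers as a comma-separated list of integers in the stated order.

355687428096000, 1223405590579200, 1821602444624640

@16  (16,1):87178291200·15+0→1307674368000, (16,2):283465647360·15+87178291200→4339163001600, (16,3):392156797824·15+283465647360→6165817614720
@17  (17,1):1307674368000·16+0→20922789888000, (17,2):4339163001600·16+1307674368000→70734282393600, (17,3):6165817614720·16+4339163001600→102992244837120
@18  (18,1):20922789888000·17+0→355687428096000, (18,2):70734282393600·17+20922789888000→1223405590579200, (18,3):102992244837120·17+70734282393600→1821602444624640
Read c(18,1) = 355687428096000, c(18,2) = 1223405590579200, c(18,3) = 1821602444624640.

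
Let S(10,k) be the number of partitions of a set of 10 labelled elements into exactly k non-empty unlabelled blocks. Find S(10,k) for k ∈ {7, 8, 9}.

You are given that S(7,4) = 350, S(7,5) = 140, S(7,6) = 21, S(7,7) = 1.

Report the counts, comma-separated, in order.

i=8: T(8,5)=350+5·140=1050 | T(8,6)=140+6·21=266 | T(8,7)=21+7·1=28 | T(8,8)=1+8·0=1
i=9: T(9,6)=1050+6·266=2646 | T(9,7)=266+7·28=462 | T(9,8)=28+8·1=36 | T(9,9)=1+9·0=1
i=10: T(10,7)=2646+7·462=5880 | T(10,8)=462+8·36=750 | T(10,9)=36+9·1=45
Read S(10,7) = 5880, S(10,8) = 750, S(10,9) = 45.

5880, 750, 45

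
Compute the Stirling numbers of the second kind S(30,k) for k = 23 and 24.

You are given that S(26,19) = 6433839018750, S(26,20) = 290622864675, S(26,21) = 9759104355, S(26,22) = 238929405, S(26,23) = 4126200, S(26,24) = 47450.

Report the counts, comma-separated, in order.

@27  (27,20):290622864675·20+6433839018750→12246296312250, (27,21):9759104355·21+290622864675→495564056130, (27,22):238929405·22+9759104355→15015551265, (27,23):4126200·23+238929405→333832005, (27,24):47450·24+4126200→5265000
@28  (28,21):495564056130·21+12246296312250→22653141490980, (28,22):15015551265·22+495564056130→825906183960, (28,23):333832005·23+15015551265→22693687380, (28,24):5265000·24+333832005→460192005
@29  (29,22):825906183960·22+22653141490980→40823077538100, (29,23):22693687380·23+825906183960→1347860993700, (29,24):460192005·24+22693687380→33738295500
@30  (30,23):1347860993700·23+40823077538100→71823880393200, (30,24):33738295500·24+1347860993700→2157580085700
Read S(30,23) = 71823880393200, S(30,24) = 2157580085700.

71823880393200, 2157580085700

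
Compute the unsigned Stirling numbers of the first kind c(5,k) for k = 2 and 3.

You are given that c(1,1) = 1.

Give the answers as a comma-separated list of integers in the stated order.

i=2: T(2,1)=0+1·1=1 | T(2,2)=1+1·0=1
i=3: T(3,1)=0+2·1=2 | T(3,2)=1+2·1=3 | T(3,3)=1+2·0=1
i=4: T(4,1)=0+3·2=6 | T(4,2)=2+3·3=11 | T(4,3)=3+3·1=6
i=5: T(5,2)=6+4·11=50 | T(5,3)=11+4·6=35
Read c(5,2) = 50, c(5,3) = 35.

50, 35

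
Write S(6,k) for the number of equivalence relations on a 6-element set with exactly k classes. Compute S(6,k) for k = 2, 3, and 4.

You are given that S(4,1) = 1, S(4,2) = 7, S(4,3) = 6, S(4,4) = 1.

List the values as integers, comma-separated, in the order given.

row 5: T[5][1]=1·1+0=1  T[5][2]=2·7+1=15  T[5][3]=3·6+7=25  T[5][4]=4·1+6=10
row 6: T[6][2]=2·15+1=31  T[6][3]=3·25+15=90  T[6][4]=4·10+25=65
Read S(6,2) = 31, S(6,3) = 90, S(6,4) = 65.

31, 90, 65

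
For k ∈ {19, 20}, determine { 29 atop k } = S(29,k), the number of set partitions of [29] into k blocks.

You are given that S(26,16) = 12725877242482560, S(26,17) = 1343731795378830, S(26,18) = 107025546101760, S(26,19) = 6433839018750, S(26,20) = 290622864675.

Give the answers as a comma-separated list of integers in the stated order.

i=27: T(27,17)=12725877242482560+17·1343731795378830=35569317763922670 | T(27,18)=1343731795378830+18·107025546101760=3270191625210510 | T(27,19)=107025546101760+19·6433839018750=229268487458010 | T(27,20)=6433839018750+20·290622864675=12246296312250
i=28: T(28,18)=35569317763922670+18·3270191625210510=94432767017711850 | T(28,19)=3270191625210510+19·229268487458010=7626292886912700 | T(28,20)=229268487458010+20·12246296312250=474194413703010
i=29: T(29,19)=94432767017711850+19·7626292886912700=239332331869053150 | T(29,20)=7626292886912700+20·474194413703010=17110181160972900
Read S(29,19) = 239332331869053150, S(29,20) = 17110181160972900.

239332331869053150, 17110181160972900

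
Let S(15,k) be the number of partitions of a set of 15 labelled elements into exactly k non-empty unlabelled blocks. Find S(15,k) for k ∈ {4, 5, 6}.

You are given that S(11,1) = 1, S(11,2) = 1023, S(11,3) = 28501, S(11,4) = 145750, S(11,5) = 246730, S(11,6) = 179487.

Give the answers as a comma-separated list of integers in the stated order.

[12] T[12,1]:1*1+0=1 · T[12,2]:2*1023+1=2047 · T[12,3]:3*28501+1023=86526 · T[12,4]:4*145750+28501=611501 · T[12,5]:5*246730+145750=1379400 · T[12,6]:6*179487+246730=1323652
[13] T[13,2]:2*2047+1=4095 · T[13,3]:3*86526+2047=261625 · T[13,4]:4*611501+86526=2532530 · T[13,5]:5*1379400+611501=7508501 · T[13,6]:6*1323652+1379400=9321312
[14] T[14,3]:3*261625+4095=788970 · T[14,4]:4*2532530+261625=10391745 · T[14,5]:5*7508501+2532530=40075035 · T[14,6]:6*9321312+7508501=63436373
[15] T[15,4]:4*10391745+788970=42355950 · T[15,5]:5*40075035+10391745=210766920 · T[15,6]:6*63436373+40075035=420693273
Read S(15,4) = 42355950, S(15,5) = 210766920, S(15,6) = 420693273.

42355950, 210766920, 420693273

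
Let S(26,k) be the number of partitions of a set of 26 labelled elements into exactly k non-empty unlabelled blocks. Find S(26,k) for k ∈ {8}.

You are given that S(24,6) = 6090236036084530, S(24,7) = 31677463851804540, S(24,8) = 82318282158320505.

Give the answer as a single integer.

5749622251945664950

@25  (25,7):31677463851804540·7+6090236036084530→227832482998716310, (25,8):82318282158320505·8+31677463851804540→690223721118368580
@26  (26,8):690223721118368580·8+227832482998716310→5749622251945664950
Read S(26,8) = 5749622251945664950.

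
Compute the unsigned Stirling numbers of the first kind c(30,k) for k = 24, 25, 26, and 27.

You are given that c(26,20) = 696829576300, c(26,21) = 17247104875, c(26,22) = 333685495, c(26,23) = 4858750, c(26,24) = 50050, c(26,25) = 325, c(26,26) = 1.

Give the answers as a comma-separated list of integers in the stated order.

4539323721075, 80328850875, 1122686019, 11921175

i=27: T(27,21)=696829576300+26·17247104875=1145254303050 | T(27,22)=17247104875+26·333685495=25922927745 | T(27,23)=333685495+26·4858750=460012995 | T(27,24)=4858750+26·50050=6160050 | T(27,25)=50050+26·325=58500 | T(27,26)=325+26·1=351 | T(27,27)=1+26·0=1
i=28: T(28,22)=1145254303050+27·25922927745=1845173352165 | T(28,23)=25922927745+27·460012995=38343278610 | T(28,24)=460012995+27·6160050=626334345 | T(28,25)=6160050+27·58500=7739550 | T(28,26)=58500+27·351=67977 | T(28,27)=351+27·1=378
i=29: T(29,23)=1845173352165+28·38343278610=2918785153245 | T(29,24)=38343278610+28·626334345=55880640270 | T(29,25)=626334345+28·7739550=843041745 | T(29,26)=7739550+28·67977=9642906 | T(29,27)=67977+28·378=78561
i=30: T(30,24)=2918785153245+29·55880640270=4539323721075 | T(30,25)=55880640270+29·843041745=80328850875 | T(30,26)=843041745+29·9642906=1122686019 | T(30,27)=9642906+29·78561=11921175
Read c(30,24) = 4539323721075, c(30,25) = 80328850875, c(30,26) = 1122686019, c(30,27) = 11921175.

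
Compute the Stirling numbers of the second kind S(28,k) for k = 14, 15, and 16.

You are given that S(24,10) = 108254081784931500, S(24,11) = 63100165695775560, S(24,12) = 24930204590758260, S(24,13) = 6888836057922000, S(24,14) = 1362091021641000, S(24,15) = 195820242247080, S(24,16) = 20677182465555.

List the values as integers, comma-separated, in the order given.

row 25: T[25][11]=11·63100165695775560+108254081784931500=802355904438462660  T[25][12]=12·24930204590758260+63100165695775560=362262620784874680  T[25][13]=13·6888836057922000+24930204590758260=114485073343744260  T[25][14]=14·1362091021641000+6888836057922000=25958110360896000  T[25][15]=15·195820242247080+1362091021641000=4299394655347200  T[25][16]=16·20677182465555+195820242247080=526655161695960
row 26: T[26][12]=12·362262620784874680+802355904438462660=5149507353856958820  T[26][13]=13·114485073343744260+362262620784874680=1850568574253550060  T[26][14]=14·25958110360896000+114485073343744260=477898618396288260  T[26][15]=15·4299394655347200+25958110360896000=90449030191104000  T[26][16]=16·526655161695960+4299394655347200=12725877242482560
row 27: T[27][13]=13·1850568574253550060+5149507353856958820=29206898819153109600  T[27][14]=14·477898618396288260+1850568574253550060=8541149231801585700  T[27][15]=15·90449030191104000+477898618396288260=1834634071262848260  T[27][16]=16·12725877242482560+90449030191104000=294063066070824960
row 28: T[28][14]=14·8541149231801585700+29206898819153109600=148782988064375309400  T[28][15]=15·1834634071262848260+8541149231801585700=36060660300744309600  T[28][16]=16·294063066070824960+1834634071262848260=6539643128396047620
Read S(28,14) = 148782988064375309400, S(28,15) = 36060660300744309600, S(28,16) = 6539643128396047620.

148782988064375309400, 36060660300744309600, 6539643128396047620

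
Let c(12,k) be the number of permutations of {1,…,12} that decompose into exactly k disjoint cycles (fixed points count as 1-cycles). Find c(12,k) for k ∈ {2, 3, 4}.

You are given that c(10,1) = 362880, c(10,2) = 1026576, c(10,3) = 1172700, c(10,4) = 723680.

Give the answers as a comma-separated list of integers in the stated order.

row 11: T[11][1]=10·362880+0=3628800  T[11][2]=10·1026576+362880=10628640  T[11][3]=10·1172700+1026576=12753576  T[11][4]=10·723680+1172700=8409500
row 12: T[12][2]=11·10628640+3628800=120543840  T[12][3]=11·12753576+10628640=150917976  T[12][4]=11·8409500+12753576=105258076
Read c(12,2) = 120543840, c(12,3) = 150917976, c(12,4) = 105258076.

120543840, 150917976, 105258076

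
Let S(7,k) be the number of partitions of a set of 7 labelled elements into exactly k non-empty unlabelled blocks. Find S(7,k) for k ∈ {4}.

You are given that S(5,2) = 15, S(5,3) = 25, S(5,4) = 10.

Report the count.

350

[6] T[6,3]:3*25+15=90 · T[6,4]:4*10+25=65
[7] T[7,4]:4*65+90=350
Read S(7,4) = 350.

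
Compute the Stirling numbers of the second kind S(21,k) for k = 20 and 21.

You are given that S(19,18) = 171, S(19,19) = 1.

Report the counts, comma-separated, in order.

[20] T[20,19]:19*1+171=190 · T[20,20]:20*0+1=1
[21] T[21,20]:20*1+190=210 · T[21,21]:21*0+1=1
Read S(21,20) = 210, S(21,21) = 1.

210, 1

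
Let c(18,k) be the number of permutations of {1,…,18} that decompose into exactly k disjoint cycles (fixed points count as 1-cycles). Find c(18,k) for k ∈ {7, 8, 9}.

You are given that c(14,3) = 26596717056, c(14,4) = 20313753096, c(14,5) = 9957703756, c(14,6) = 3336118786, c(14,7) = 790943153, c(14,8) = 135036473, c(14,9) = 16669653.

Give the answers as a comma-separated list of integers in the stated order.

@15  (15,4):20313753096·14+26596717056→310989260400, (15,5):9957703756·14+20313753096→159721605680, (15,6):3336118786·14+9957703756→56663366760, (15,7):790943153·14+3336118786→14409322928, (15,8):135036473·14+790943153→2681453775, (15,9):16669653·14+135036473→368411615
@16  (16,5):159721605680·15+310989260400→2706813345600, (16,6):56663366760·15+159721605680→1009672107080, (16,7):14409322928·15+56663366760→272803210680, (16,8):2681453775·15+14409322928→54631129553, (16,9):368411615·15+2681453775→8207628000
@17  (17,6):1009672107080·16+2706813345600→18861567058880, (17,7):272803210680·16+1009672107080→5374523477960, (17,8):54631129553·16+272803210680→1146901283528, (17,9):8207628000·16+54631129553→185953177553
@18  (18,7):5374523477960·17+18861567058880→110228466184200, (18,8):1146901283528·17+5374523477960→24871845297936, (18,9):185953177553·17+1146901283528→4308105301929
Read c(18,7) = 110228466184200, c(18,8) = 24871845297936, c(18,9) = 4308105301929.

110228466184200, 24871845297936, 4308105301929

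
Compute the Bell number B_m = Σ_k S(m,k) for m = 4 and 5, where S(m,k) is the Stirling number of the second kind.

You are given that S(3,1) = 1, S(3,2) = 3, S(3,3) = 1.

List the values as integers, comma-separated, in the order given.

15, 52

@4  (4,1):1·1+0→1, (4,2):3·2+1→7, (4,3):1·3+3→6, (4,4):0·4+1→1
@5  (5,1):1·1+0→1, (5,2):7·2+1→15, (5,3):6·3+7→25, (5,4):1·4+6→10, (5,5):0·5+1→1
B_4 = ΣS(4,k) = 1+7+6+1 = 15
B_5 = ΣS(5,k) = 1+15+25+10+1 = 52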